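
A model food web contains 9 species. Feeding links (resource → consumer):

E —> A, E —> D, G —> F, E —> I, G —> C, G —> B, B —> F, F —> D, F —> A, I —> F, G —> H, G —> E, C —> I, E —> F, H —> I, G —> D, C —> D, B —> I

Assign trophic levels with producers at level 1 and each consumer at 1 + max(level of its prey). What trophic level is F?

Trophic level 4

G is a producer → level 1.
C eats G → level 2.
I eats C (level 2); other prey at levels: E 2, B 2, H 2 → level 3.
F eats I (level 3); other prey at levels: G 1, E 2, B 2 → level 4.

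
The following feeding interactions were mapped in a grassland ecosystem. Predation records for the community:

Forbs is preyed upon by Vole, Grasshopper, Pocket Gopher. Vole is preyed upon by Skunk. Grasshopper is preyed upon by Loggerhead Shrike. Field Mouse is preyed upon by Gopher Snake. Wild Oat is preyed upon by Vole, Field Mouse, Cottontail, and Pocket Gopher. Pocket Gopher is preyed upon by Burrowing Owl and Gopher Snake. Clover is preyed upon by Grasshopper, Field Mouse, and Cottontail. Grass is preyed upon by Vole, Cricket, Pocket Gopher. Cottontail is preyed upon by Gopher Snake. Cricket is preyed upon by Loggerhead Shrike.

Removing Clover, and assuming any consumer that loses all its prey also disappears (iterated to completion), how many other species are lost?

Remove Clover.
Every predator of it retains at least one other prey: Field Mouse still has Wild Oat; Grasshopper still has Forbs; Cottontail still has Wild Oat.
No consumer loses all prey, so no secondary extinctions occur.

0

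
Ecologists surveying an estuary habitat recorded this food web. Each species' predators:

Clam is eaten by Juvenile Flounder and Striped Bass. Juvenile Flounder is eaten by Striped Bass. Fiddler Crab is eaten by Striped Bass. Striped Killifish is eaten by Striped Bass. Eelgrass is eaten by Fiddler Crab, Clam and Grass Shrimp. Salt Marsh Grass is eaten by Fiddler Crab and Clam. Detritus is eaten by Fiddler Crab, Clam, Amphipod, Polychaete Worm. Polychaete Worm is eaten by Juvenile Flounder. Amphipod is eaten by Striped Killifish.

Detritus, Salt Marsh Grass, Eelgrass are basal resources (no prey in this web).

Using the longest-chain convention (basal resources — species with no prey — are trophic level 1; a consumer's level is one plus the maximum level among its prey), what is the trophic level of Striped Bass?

Detritus has no prey (basal) → level 1.
Clam eats Detritus (level 1); other prey at levels: Salt Marsh Grass 1, Eelgrass 1 → level 2.
Juvenile Flounder eats Clam (level 2); other prey at levels: Polychaete Worm 2 → level 3.
Striped Bass eats Juvenile Flounder (level 3); other prey at levels: Clam 2, Fiddler Crab 2, Striped Killifish 3 → level 4.

Trophic level 4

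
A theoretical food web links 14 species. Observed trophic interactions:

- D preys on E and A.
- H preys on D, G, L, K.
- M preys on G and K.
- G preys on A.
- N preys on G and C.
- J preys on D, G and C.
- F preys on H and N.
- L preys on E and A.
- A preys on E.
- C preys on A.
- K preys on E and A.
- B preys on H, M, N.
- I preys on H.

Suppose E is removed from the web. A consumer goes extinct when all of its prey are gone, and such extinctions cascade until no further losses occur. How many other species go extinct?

Remove E.
Round 1: A (all prey gone) → extinct.
Round 2: L (all prey gone), K (all prey gone), G (all prey gone), C (all prey gone), D (all prey gone) → extinct.
Round 3: M (all prey gone), H (all prey gone), N (all prey gone), J (all prey gone) → extinct.
Round 4: F (all prey gone), I (all prey gone), B (all prey gone) → extinct.
No further losses. Total secondary extinctions: 13.

13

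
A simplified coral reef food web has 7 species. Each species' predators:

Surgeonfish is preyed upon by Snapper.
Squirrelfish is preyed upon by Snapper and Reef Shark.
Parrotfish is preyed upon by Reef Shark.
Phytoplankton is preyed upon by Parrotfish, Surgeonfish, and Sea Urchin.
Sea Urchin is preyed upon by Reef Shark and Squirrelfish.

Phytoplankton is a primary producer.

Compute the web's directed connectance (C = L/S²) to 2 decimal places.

The web has S = 7 species and L = 9 feeding links.
C = L / S² = 9 / 49 = 0.1837 ≈ 0.18.

C = 0.18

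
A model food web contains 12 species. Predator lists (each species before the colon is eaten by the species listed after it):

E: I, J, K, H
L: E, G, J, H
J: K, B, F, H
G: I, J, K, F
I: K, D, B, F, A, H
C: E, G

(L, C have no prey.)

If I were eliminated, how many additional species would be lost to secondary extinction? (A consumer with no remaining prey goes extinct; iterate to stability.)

Remove I.
Round 1: D (all prey gone), A (all prey gone) → extinct.
No further losses. Total secondary extinctions: 2.

2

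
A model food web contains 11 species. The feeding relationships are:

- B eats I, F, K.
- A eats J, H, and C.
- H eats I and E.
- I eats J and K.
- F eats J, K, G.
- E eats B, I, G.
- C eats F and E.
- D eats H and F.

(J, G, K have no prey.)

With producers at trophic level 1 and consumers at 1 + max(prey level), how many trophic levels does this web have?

6

Producers (level 1): J, G, K.
J → I → B → E → C → A gives A level 6.
No species has a prey at level 6, so no species reaches level 7.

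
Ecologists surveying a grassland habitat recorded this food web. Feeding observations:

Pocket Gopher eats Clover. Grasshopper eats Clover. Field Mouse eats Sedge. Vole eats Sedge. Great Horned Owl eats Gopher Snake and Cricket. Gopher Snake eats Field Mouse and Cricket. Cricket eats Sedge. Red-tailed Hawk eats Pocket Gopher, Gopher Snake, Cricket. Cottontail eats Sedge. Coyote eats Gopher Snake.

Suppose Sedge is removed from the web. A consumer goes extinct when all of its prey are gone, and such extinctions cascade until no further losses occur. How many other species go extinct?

Remove Sedge.
Round 1: Cottontail (all prey gone), Vole (all prey gone), Cricket (all prey gone), Field Mouse (all prey gone) → extinct.
Round 2: Gopher Snake (all prey gone) → extinct.
Round 3: Great Horned Owl (all prey gone), Coyote (all prey gone) → extinct.
No further losses. Total secondary extinctions: 7.

7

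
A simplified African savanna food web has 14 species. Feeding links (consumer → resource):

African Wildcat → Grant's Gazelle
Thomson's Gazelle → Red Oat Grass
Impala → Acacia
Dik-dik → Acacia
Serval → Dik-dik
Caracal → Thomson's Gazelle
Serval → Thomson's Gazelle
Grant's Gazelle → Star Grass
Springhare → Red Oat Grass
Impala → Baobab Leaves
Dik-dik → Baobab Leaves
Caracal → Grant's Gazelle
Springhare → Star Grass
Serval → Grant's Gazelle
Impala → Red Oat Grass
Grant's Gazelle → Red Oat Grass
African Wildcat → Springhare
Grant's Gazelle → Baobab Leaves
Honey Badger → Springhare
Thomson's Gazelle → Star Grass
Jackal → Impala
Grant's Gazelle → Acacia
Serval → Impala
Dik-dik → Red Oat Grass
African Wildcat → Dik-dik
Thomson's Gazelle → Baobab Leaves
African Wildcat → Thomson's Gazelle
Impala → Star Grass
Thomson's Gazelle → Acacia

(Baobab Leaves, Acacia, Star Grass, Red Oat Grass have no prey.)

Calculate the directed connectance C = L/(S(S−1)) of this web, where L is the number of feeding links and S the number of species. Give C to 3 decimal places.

C = 0.159

The web has S = 14 species and L = 29 feeding links.
C = L / (S(S−1)) = 29 / 182 = 0.1593 ≈ 0.159.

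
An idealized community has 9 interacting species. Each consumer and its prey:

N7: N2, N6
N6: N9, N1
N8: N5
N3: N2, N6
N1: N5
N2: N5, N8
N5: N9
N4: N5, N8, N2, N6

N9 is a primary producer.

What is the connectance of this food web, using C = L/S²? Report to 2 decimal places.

C = 0.19

The web has S = 9 species and L = 15 feeding links.
C = L / S² = 15 / 81 = 0.1852 ≈ 0.19.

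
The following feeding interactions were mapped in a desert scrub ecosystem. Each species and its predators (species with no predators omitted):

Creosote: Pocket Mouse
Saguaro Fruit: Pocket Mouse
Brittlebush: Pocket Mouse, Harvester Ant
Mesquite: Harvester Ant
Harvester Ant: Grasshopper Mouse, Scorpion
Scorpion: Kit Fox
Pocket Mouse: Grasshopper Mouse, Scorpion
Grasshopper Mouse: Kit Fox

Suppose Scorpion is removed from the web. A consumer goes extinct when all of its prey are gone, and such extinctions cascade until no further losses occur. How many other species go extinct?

0

Remove Scorpion.
Every predator of it retains at least one other prey: Kit Fox still has Grasshopper Mouse.
No consumer loses all prey, so no secondary extinctions occur.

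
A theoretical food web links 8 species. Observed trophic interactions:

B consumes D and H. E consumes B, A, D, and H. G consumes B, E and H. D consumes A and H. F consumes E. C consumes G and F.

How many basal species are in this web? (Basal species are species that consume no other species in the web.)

2

Basal species (no prey listed): H, A.
Count: 2.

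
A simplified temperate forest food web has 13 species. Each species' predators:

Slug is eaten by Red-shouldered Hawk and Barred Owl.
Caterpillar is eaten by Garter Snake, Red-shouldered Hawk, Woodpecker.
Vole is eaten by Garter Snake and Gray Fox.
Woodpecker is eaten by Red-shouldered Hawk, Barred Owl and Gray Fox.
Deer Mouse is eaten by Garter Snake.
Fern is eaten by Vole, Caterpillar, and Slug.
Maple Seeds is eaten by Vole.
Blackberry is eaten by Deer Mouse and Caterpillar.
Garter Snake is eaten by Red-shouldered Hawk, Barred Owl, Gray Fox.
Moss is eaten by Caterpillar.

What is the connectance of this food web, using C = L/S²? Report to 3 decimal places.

C = 0.124

The web has S = 13 species and L = 21 feeding links.
C = L / S² = 21 / 169 = 0.1243 ≈ 0.124.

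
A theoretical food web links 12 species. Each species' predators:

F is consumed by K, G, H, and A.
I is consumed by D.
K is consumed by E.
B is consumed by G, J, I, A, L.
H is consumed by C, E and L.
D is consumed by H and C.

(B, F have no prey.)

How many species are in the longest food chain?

One longest chain: B → I → D → H → C.
It has 5 species and 4 links.

5 species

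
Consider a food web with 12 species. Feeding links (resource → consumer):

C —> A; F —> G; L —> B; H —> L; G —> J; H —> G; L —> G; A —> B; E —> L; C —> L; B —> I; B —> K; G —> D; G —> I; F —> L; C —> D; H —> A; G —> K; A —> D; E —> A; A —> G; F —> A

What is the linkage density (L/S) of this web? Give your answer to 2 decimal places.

L/S = 1.83

There are L = 22 links among S = 12 species.
L/S = 22/12 = 1.8333 ≈ 1.83.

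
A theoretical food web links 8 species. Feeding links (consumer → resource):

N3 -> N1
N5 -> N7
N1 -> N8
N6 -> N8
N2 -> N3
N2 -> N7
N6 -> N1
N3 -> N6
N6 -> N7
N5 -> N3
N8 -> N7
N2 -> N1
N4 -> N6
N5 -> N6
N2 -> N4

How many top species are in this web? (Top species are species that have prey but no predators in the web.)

2

Top species (has prey, but nothing eats it): N5, N2.
Count: 2.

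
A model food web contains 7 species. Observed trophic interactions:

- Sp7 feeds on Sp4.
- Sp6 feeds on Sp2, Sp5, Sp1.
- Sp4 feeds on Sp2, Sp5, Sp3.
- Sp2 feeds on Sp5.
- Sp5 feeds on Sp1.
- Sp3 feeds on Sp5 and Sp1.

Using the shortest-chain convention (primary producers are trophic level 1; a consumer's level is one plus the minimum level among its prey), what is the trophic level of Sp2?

Trophic level 3

Sp1 is a producer → level 1.
Sp5 eats Sp1 → level 2.
Sp2 eats Sp5 → level 3.
No prey of Sp2 is below level 2, so 3 is the minimum.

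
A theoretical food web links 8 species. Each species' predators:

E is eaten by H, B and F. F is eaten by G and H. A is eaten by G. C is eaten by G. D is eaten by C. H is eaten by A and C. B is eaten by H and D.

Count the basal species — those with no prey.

Basal species (no prey listed): E.
Count: 1.

1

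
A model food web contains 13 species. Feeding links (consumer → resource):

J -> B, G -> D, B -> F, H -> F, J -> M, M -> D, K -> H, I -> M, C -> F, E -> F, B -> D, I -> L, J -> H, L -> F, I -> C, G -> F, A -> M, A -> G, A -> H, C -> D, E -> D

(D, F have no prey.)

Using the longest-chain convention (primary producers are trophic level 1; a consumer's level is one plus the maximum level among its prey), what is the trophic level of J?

Trophic level 3

D is a producer → level 1.
M eats D → level 2.
J eats M (level 2); other prey at levels: B 2, H 2 → level 3.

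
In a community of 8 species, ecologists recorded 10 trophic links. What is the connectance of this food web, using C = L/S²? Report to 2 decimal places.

The web has S = 8 species and L = 10 feeding links.
C = L / S² = 10 / 64 = 0.1562 ≈ 0.16.

C = 0.16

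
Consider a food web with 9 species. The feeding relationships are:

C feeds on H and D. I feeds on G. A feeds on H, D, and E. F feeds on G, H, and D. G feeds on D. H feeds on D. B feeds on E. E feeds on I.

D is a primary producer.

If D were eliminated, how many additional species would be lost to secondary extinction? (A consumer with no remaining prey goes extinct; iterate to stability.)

Remove D.
Round 1: H (all prey gone), G (all prey gone) → extinct.
Round 2: I (all prey gone), C (all prey gone), F (all prey gone) → extinct.
Round 3: E (all prey gone) → extinct.
Round 4: B (all prey gone), A (all prey gone) → extinct.
No further losses. Total secondary extinctions: 8.

8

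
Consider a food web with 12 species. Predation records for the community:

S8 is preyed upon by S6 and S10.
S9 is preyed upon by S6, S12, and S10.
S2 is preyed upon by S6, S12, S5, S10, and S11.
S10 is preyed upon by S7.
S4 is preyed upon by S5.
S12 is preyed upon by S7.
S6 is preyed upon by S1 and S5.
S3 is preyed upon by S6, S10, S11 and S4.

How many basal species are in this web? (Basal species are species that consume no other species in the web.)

Basal species (no prey listed): S8, S2, S3, S9.
Count: 4.

4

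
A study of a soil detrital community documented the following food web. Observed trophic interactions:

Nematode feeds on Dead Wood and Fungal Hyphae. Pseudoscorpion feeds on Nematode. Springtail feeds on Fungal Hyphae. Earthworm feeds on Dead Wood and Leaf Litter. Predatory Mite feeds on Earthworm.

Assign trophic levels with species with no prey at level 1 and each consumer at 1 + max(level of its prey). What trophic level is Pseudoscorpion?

Fungal Hyphae has no prey (basal) → level 1.
Nematode eats Fungal Hyphae (level 1); other prey at levels: Dead Wood 1 → level 2.
Pseudoscorpion eats Nematode → level 3.

Trophic level 3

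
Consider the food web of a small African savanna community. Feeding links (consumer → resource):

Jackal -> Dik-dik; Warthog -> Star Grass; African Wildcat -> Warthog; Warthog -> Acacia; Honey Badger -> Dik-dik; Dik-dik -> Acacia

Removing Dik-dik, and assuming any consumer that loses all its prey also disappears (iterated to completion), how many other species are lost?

2

Remove Dik-dik.
Round 1: Honey Badger (all prey gone), Jackal (all prey gone) → extinct.
No further losses. Total secondary extinctions: 2.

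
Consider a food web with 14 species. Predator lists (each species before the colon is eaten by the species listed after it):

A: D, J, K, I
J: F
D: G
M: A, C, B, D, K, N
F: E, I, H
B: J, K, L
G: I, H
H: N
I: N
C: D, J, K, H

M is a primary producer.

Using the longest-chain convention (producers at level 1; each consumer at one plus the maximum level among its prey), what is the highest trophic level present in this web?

6

Producers (level 1): M.
M → A → D → G → I → N gives N level 6.
No species has a prey at level 6, so no species reaches level 7.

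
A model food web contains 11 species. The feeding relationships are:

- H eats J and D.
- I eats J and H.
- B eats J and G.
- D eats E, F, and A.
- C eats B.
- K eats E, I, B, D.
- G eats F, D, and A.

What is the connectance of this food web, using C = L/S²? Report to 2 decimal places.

The web has S = 11 species and L = 17 feeding links.
C = L / S² = 17 / 121 = 0.1405 ≈ 0.14.

C = 0.14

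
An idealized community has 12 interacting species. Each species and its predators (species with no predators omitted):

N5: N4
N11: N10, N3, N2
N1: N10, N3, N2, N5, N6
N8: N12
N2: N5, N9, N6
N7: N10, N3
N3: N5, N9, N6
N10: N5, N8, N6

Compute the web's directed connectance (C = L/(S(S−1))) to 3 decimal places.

The web has S = 12 species and L = 21 feeding links.
C = L / (S(S−1)) = 21 / 132 = 0.1591 ≈ 0.159.

C = 0.159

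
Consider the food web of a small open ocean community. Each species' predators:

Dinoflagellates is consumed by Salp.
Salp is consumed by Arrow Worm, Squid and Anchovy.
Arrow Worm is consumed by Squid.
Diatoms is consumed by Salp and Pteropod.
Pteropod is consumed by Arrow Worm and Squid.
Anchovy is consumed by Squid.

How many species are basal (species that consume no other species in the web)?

Basal species (no prey listed): Diatoms, Dinoflagellates.
Count: 2.

2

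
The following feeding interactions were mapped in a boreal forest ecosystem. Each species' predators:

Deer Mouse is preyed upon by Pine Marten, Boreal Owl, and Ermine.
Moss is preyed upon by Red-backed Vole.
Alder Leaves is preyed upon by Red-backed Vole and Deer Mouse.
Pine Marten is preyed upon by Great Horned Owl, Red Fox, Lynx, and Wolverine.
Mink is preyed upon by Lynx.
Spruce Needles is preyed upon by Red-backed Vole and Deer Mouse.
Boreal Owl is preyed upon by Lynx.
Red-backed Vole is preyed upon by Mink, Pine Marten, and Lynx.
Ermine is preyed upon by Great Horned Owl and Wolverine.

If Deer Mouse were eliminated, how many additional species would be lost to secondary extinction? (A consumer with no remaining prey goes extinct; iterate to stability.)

Remove Deer Mouse.
Round 1: Boreal Owl (all prey gone), Ermine (all prey gone) → extinct.
No further losses. Total secondary extinctions: 2.

2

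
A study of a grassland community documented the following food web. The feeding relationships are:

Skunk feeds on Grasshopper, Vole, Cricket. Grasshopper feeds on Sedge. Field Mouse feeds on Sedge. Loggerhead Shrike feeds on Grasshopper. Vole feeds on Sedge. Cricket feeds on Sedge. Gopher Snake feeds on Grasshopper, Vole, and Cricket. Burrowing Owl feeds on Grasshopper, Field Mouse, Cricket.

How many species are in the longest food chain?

3 species

One longest chain: Sedge → Cricket → Burrowing Owl.
It has 3 species and 2 links.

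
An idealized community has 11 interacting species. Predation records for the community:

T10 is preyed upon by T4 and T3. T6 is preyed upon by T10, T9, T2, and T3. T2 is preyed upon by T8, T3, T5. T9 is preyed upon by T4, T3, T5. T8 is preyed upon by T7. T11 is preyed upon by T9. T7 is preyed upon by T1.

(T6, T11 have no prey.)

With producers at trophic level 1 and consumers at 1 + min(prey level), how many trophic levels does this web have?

Producers (level 1): T6, T11.
Following each consumer down to its lowest-level prey: T6 → T2 → T8 → T7 → T1 (levels 1 through 5).
All prey of T1 (T7 4) are at level 4 or above, so T1 is at level 1 + 4 = 5.
Every consumer has at least one prey at level 4 or below, so none exceeds level 5.

5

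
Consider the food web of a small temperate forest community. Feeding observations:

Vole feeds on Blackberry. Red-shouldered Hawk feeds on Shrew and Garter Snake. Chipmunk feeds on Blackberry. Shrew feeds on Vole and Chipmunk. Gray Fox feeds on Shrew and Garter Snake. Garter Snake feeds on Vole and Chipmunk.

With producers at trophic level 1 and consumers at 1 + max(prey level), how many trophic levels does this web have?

Producers (level 1): Blackberry.
Blackberry → Chipmunk → Garter Snake → Red-shouldered Hawk gives Red-shouldered Hawk level 4.
No species has a prey at level 4, so no species reaches level 5.

4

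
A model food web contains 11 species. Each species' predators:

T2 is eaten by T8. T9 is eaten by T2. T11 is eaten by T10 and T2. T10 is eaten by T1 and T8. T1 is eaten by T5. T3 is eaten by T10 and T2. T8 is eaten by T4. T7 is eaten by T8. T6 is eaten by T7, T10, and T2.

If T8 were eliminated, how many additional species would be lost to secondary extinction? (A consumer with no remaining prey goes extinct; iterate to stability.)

Remove T8.
Round 1: T4 (all prey gone) → extinct.
No further losses. Total secondary extinctions: 1.

1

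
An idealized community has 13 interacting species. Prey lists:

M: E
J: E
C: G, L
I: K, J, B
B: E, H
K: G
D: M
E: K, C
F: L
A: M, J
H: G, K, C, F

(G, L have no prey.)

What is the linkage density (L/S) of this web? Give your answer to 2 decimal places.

There are L = 20 links among S = 13 species.
L/S = 20/13 = 1.5385 ≈ 1.54.

L/S = 1.54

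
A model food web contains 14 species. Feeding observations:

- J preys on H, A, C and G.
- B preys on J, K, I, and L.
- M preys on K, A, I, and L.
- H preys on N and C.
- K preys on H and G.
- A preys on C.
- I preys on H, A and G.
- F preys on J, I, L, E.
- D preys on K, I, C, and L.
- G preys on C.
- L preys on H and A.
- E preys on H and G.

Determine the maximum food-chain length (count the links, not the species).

3 links

One longest chain: C → A → I → F.
It has 4 species and 3 links.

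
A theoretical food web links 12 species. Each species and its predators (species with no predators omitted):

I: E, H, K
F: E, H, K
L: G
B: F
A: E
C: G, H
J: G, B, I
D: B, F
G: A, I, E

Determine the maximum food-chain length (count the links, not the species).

3 links

One longest chain: C → G → I → E.
It has 4 species and 3 links.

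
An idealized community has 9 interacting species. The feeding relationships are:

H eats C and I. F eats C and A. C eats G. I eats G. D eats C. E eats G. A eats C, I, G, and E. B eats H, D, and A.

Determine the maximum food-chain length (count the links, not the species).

One longest chain: G → E → A → F.
It has 4 species and 3 links.

3 links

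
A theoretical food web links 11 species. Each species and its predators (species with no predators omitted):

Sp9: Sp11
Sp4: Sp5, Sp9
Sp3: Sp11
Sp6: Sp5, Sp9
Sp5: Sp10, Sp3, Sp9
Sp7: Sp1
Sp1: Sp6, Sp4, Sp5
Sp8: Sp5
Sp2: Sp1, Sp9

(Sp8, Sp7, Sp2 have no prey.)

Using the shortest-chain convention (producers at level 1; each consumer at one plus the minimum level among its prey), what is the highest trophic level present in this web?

3

Producers (level 1): Sp8, Sp7, Sp2.
Following each consumer down to its lowest-level prey: Sp7 → Sp1 → Sp6 (levels 1 through 3).
All prey of Sp6 (Sp1 2) are at level 2 or above, so Sp6 is at level 1 + 2 = 3.
Every consumer has at least one prey at level 2 or below, so none exceeds level 3.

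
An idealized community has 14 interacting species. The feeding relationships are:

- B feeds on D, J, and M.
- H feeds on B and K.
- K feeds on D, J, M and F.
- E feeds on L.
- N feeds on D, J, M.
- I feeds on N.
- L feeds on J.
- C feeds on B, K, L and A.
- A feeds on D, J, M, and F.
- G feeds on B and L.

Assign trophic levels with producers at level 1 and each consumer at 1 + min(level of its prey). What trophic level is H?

J is a producer → level 1.
B eats J → level 2.
H eats B → level 3.
No prey of H is below level 2, so 3 is the minimum.

Trophic level 3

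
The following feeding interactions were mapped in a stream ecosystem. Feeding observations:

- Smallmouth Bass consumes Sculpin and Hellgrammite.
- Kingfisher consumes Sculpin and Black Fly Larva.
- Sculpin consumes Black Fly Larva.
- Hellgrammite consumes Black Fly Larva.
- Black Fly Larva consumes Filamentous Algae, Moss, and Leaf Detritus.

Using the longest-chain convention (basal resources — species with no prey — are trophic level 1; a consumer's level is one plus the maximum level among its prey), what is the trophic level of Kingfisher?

Leaf Detritus has no prey (basal) → level 1.
Black Fly Larva eats Leaf Detritus (level 1); other prey at levels: Filamentous Algae 1, Moss 1 → level 2.
Sculpin eats Black Fly Larva → level 3.
Kingfisher eats Sculpin (level 3); other prey at levels: Black Fly Larva 2 → level 4.

Trophic level 4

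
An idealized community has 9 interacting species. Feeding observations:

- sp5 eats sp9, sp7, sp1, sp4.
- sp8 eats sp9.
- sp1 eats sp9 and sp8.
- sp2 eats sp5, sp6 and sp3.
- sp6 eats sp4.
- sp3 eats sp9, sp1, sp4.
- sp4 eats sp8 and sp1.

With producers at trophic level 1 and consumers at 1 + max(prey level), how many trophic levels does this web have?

6

Producers (level 1): sp7, sp9.
sp9 → sp8 → sp1 → sp4 → sp6 → sp2 gives sp2 level 6.
No species has a prey at level 6, so no species reaches level 7.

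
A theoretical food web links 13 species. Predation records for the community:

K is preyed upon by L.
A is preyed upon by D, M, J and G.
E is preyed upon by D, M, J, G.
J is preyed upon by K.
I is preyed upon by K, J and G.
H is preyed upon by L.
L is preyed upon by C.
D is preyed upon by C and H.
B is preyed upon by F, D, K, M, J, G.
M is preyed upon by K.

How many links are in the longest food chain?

One longest chain: A → D → H → L → C.
It has 5 species and 4 links.

4 links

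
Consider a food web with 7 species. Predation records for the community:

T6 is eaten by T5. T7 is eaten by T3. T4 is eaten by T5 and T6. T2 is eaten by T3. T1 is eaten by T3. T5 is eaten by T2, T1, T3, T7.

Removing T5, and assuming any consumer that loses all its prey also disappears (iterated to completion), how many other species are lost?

4

Remove T5.
Round 1: T7 (all prey gone), T2 (all prey gone), T1 (all prey gone) → extinct.
Round 2: T3 (all prey gone) → extinct.
No further losses. Total secondary extinctions: 4.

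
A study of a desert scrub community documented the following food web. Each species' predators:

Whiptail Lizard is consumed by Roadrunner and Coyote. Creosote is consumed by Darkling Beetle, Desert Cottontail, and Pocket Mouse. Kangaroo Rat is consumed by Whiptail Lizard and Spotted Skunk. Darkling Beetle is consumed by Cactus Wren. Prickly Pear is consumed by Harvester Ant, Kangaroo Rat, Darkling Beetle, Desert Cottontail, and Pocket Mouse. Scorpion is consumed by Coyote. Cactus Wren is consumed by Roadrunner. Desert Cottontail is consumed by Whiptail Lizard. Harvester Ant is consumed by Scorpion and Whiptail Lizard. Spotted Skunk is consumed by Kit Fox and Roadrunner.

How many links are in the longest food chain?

3 links

One longest chain: Prickly Pear → Darkling Beetle → Cactus Wren → Roadrunner.
It has 4 species and 3 links.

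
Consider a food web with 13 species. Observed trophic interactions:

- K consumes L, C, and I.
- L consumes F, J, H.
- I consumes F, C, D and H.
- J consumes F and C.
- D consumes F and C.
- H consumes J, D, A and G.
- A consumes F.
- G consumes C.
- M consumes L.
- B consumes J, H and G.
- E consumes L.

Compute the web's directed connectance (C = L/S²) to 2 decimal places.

C = 0.15

The web has S = 13 species and L = 25 feeding links.
C = L / S² = 25 / 169 = 0.1479 ≈ 0.15.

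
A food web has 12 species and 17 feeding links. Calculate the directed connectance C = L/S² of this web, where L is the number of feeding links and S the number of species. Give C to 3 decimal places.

C = 0.118

The web has S = 12 species and L = 17 feeding links.
C = L / S² = 17 / 144 = 0.1181 ≈ 0.118.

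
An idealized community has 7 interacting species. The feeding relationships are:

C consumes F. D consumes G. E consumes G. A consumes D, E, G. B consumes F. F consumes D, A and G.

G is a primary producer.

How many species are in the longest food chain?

5 species

One longest chain: G → D → A → F → B.
It has 5 species and 4 links.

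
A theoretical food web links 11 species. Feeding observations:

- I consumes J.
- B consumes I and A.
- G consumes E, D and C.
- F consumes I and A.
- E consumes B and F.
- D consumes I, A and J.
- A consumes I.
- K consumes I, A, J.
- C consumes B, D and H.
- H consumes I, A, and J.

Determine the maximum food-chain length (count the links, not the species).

One longest chain: J → I → A → B → C → G.
It has 6 species and 5 links.

5 links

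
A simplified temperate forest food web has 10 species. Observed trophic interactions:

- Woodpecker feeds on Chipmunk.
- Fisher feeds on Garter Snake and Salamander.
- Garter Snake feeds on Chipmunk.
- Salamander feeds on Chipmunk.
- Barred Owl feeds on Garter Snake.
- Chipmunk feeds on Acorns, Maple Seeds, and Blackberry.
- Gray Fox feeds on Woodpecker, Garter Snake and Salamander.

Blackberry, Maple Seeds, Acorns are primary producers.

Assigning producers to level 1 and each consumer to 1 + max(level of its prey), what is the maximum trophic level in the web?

4

Producers (level 1): Blackberry, Maple Seeds, Acorns.
Blackberry → Chipmunk → Garter Snake → Barred Owl gives Barred Owl level 4.
No species has a prey at level 4, so no species reaches level 5.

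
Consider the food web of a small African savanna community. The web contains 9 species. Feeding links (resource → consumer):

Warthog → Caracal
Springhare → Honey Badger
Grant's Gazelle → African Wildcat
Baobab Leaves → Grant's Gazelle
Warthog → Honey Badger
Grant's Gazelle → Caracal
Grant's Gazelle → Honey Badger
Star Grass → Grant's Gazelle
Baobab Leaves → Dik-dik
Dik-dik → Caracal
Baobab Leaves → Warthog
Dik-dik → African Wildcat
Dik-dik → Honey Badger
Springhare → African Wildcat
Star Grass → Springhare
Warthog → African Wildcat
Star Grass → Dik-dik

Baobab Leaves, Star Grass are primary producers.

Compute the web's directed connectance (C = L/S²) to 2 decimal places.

The web has S = 9 species and L = 17 feeding links.
C = L / S² = 17 / 81 = 0.2099 ≈ 0.21.

C = 0.21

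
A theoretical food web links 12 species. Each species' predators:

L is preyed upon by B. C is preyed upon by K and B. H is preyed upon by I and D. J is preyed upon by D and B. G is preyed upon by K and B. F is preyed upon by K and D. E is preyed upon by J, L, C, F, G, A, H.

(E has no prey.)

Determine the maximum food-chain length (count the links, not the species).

One longest chain: E → J → D.
It has 3 species and 2 links.

2 links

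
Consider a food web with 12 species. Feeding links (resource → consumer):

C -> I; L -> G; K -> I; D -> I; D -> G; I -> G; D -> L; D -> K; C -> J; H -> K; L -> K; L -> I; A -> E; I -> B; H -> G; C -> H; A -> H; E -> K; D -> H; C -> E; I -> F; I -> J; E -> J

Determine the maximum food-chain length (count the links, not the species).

4 links

One longest chain: D → L → K → I → J.
It has 5 species and 4 links.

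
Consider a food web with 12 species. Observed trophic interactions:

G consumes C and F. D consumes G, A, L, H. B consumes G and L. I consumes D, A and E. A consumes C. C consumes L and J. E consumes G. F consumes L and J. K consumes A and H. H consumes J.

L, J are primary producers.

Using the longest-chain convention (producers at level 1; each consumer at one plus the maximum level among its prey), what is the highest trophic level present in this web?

5

Producers (level 1): L, J.
L → F → G → E → I gives I level 5.
No species has a prey at level 5, so no species reaches level 6.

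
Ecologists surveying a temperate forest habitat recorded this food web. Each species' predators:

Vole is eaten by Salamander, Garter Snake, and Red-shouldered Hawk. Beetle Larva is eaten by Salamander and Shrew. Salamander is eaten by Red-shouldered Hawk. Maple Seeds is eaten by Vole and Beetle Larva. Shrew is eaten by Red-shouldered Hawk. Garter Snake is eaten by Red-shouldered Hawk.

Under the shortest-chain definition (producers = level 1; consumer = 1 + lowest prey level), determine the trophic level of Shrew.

Maple Seeds is a producer → level 1.
Beetle Larva eats Maple Seeds → level 2.
Shrew eats Beetle Larva → level 3.
No prey of Shrew is below level 2, so 3 is the minimum.

Trophic level 3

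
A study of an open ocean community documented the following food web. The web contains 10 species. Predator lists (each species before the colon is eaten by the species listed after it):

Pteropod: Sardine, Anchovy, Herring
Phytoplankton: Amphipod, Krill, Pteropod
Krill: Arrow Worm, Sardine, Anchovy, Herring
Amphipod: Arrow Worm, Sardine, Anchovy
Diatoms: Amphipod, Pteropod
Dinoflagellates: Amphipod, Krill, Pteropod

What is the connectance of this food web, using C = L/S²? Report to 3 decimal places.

C = 0.180

The web has S = 10 species and L = 18 feeding links.
C = L / S² = 18 / 100 = 0.1800 ≈ 0.180.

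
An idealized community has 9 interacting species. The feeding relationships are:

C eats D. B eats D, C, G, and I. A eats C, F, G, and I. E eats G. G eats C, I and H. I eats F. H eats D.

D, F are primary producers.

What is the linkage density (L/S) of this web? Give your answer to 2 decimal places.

There are L = 15 links among S = 9 species.
L/S = 15/9 = 1.6667 ≈ 1.67.

L/S = 1.67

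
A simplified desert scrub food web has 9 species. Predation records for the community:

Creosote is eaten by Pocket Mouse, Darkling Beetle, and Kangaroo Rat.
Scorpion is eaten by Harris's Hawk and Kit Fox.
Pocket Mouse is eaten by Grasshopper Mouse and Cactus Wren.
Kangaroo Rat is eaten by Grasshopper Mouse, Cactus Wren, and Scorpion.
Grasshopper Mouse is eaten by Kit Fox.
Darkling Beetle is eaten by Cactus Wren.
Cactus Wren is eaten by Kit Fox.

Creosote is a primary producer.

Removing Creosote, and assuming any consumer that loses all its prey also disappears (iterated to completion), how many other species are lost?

Remove Creosote.
Round 1: Kangaroo Rat (all prey gone), Pocket Mouse (all prey gone), Darkling Beetle (all prey gone) → extinct.
Round 2: Grasshopper Mouse (all prey gone), Scorpion (all prey gone), Cactus Wren (all prey gone) → extinct.
Round 3: Harris's Hawk (all prey gone), Kit Fox (all prey gone) → extinct.
No further losses. Total secondary extinctions: 8.

8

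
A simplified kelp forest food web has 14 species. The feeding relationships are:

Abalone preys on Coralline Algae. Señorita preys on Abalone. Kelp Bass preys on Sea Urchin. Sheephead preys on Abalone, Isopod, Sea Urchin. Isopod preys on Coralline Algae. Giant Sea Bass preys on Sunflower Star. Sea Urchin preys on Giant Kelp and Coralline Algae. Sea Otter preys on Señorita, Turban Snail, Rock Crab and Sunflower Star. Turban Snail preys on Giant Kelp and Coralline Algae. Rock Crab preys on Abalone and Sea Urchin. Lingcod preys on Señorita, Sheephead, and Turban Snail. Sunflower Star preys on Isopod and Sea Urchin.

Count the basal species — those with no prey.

Basal species (no prey listed): Coralline Algae, Giant Kelp.
Count: 2.

2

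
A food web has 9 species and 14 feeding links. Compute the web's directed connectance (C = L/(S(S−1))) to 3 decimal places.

The web has S = 9 species and L = 14 feeding links.
C = L / (S(S−1)) = 14 / 72 = 0.1944 ≈ 0.194.

C = 0.194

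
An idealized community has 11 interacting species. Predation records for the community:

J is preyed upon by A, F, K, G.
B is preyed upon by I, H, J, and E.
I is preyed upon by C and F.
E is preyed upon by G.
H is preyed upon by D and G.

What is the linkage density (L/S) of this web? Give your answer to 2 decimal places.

L/S = 1.18

There are L = 13 links among S = 11 species.
L/S = 13/11 = 1.1818 ≈ 1.18.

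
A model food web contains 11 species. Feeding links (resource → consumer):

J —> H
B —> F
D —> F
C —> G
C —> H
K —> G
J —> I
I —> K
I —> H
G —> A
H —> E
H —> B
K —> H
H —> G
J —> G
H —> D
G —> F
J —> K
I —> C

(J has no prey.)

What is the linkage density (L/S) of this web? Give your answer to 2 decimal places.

L/S = 1.73

There are L = 19 links among S = 11 species.
L/S = 19/11 = 1.7273 ≈ 1.73.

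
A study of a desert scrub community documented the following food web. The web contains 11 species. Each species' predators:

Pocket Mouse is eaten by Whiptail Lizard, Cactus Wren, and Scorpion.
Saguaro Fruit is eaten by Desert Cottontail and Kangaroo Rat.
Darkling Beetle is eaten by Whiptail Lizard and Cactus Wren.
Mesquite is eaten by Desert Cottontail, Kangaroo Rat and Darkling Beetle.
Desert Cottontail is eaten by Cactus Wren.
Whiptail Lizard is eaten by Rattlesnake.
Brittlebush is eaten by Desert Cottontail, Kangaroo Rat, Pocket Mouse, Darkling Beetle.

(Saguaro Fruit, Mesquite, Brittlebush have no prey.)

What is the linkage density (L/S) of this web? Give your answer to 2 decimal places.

L/S = 1.45

There are L = 16 links among S = 11 species.
L/S = 16/11 = 1.4545 ≈ 1.45.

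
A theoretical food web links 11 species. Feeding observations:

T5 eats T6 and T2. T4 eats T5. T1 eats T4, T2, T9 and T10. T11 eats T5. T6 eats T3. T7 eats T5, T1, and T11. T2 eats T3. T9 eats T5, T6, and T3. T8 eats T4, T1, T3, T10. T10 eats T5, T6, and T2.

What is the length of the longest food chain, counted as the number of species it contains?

One longest chain: T3 → T2 → T5 → T9 → T1 → T7.
It has 6 species and 5 links.

6 species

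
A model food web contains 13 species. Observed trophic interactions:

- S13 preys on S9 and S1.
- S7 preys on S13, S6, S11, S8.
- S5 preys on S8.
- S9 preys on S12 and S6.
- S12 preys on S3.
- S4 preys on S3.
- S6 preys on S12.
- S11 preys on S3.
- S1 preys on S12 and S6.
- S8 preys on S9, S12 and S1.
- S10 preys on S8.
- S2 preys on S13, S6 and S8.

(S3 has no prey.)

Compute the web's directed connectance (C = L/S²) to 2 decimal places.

C = 0.13

The web has S = 13 species and L = 22 feeding links.
C = L / S² = 22 / 169 = 0.1302 ≈ 0.13.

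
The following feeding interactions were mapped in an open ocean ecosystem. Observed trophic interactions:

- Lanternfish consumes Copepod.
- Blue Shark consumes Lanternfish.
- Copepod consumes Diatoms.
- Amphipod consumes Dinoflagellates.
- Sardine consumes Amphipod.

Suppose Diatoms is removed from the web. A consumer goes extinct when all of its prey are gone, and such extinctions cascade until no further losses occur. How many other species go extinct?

3

Remove Diatoms.
Round 1: Copepod (all prey gone) → extinct.
Round 2: Lanternfish (all prey gone) → extinct.
Round 3: Blue Shark (all prey gone) → extinct.
No further losses. Total secondary extinctions: 3.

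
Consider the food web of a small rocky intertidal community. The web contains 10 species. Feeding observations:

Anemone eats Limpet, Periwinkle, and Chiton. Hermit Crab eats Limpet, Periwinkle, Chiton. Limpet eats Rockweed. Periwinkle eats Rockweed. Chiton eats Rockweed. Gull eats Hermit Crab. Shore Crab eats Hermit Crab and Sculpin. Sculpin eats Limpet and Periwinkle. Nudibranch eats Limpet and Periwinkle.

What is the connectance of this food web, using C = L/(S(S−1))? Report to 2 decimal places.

The web has S = 10 species and L = 16 feeding links.
C = L / (S(S−1)) = 16 / 90 = 0.1778 ≈ 0.18.

C = 0.18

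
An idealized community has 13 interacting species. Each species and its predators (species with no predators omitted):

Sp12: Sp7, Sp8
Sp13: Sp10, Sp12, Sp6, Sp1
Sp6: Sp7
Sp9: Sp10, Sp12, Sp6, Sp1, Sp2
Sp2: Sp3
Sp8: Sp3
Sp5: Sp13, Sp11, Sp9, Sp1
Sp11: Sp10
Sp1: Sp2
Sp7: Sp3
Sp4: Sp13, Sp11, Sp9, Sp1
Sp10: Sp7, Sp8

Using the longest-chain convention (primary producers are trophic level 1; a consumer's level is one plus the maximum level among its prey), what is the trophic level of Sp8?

Sp4 is a producer → level 1.
Sp13 eats Sp4 (level 1); other prey at levels: Sp5 1 → level 2.
Sp10 eats Sp13 (level 2); other prey at levels: Sp11 2, Sp9 2 → level 3.
Sp8 eats Sp10 (level 3); other prey at levels: Sp12 3 → level 4.

Trophic level 4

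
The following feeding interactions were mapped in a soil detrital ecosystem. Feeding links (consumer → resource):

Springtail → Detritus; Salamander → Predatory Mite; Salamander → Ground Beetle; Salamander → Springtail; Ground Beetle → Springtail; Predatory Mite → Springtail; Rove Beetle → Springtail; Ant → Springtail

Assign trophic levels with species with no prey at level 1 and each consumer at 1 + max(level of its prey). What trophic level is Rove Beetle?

Detritus has no prey (basal) → level 1.
Springtail eats Detritus → level 2.
Rove Beetle eats Springtail → level 3.

Trophic level 3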